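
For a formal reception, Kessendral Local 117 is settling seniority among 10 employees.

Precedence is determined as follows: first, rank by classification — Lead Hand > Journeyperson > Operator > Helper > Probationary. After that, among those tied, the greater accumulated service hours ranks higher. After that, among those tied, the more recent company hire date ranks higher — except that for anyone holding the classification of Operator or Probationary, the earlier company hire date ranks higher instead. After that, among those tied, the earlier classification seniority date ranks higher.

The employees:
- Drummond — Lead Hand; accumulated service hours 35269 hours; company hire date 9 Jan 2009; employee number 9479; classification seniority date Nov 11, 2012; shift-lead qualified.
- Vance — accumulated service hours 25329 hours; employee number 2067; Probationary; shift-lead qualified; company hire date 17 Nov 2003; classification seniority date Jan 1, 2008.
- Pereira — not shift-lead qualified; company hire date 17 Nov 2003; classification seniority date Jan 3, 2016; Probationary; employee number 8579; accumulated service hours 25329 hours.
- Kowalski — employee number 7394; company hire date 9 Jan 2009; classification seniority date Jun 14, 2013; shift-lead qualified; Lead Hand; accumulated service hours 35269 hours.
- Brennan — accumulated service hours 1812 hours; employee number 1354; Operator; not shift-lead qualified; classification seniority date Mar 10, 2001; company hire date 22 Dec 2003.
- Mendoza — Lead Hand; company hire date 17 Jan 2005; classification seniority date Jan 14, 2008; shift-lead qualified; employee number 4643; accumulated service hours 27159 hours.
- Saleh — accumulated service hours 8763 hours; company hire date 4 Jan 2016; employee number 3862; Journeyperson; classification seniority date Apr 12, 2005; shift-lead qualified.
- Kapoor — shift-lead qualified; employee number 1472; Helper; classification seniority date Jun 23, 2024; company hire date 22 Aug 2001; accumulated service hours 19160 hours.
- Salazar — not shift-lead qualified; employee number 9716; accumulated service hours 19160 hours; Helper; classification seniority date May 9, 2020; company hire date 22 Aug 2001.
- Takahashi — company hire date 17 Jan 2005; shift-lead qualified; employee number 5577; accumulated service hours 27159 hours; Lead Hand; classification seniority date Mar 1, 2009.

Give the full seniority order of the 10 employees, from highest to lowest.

Drummond, Kowalski, Mendoza, Takahashi, Saleh, Brennan, Salazar, Kapoor, Vance, Pereira

By classification: Drummond, Kowalski, Mendoza and Takahashi (Lead Hand); then Saleh (Journeyperson); then Brennan (Operator); then Salazar and Kapoor (Helper); then Vance and Pereira (Probationary).
Among Drummond, Kowalski, Mendoza and Takahashi, by accumulated service hours (higher first): Drummond and Kowalski (35269 hours) before Mendoza and Takahashi (27159 hours).
Drummond and Kowalski both have company hire date 9 Jan 2009, so the next rule applies.
Among Drummond and Kowalski, by classification seniority date (earlier first): Drummond (Nov 11, 2012) before Kowalski (Jun 14, 2013).
Mendoza and Takahashi both have company hire date 17 Jan 2005, so the next rule applies.
Among Mendoza and Takahashi, by classification seniority date (earlier first): Mendoza (Jan 14, 2008) before Takahashi (Mar 1, 2009).
Salazar and Kapoor both have accumulated service hours 19160 hours, so the next rule applies.
Salazar and Kapoor both have company hire date 22 Aug 2001, so the next rule applies.
Among Salazar and Kapoor, by classification seniority date (earlier first): Salazar (May 9, 2020) before Kapoor (Jun 23, 2024).
Vance and Pereira both have accumulated service hours 25329 hours, so the next rule applies.
Vance and Pereira both have company hire date 17 Nov 2003, so the next rule applies.
Among Vance and Pereira, by classification seniority date (earlier first): Vance (Jan 1, 2008) before Pereira (Jan 3, 2016).
Full order: Drummond, Kowalski, Mendoza, Takahashi, Saleh, Brennan, Salazar, Kapoor, Vance, Pereira.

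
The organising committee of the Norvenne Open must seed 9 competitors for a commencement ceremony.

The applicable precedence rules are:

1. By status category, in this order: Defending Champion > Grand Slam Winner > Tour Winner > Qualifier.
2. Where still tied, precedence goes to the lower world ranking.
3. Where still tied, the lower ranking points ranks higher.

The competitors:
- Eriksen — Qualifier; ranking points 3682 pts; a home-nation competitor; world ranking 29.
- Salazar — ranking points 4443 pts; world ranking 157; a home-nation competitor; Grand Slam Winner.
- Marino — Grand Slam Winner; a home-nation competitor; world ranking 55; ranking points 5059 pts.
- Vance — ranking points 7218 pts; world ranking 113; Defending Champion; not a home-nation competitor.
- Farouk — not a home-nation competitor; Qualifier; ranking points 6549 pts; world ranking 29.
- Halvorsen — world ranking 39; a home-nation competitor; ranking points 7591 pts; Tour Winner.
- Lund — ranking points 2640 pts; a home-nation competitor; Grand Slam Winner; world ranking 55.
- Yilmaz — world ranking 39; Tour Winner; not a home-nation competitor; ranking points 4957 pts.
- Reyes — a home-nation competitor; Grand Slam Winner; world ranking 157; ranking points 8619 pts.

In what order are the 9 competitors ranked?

By status category: Vance (Defending Champion); then Lund, Marino, Salazar and Reyes (Grand Slam Winner); then Yilmaz and Halvorsen (Tour Winner); then Eriksen and Farouk (Qualifier).
Among Lund, Marino, Salazar and Reyes, by world ranking (lower first): Lund and Marino (55) before Salazar and Reyes (157).
Among Lund and Marino, by ranking points (lower first): Lund (2640 pts) before Marino (5059 pts).
Among Salazar and Reyes, by ranking points (lower first): Salazar (4443 pts) before Reyes (8619 pts).
Yilmaz and Halvorsen both have world ranking 39, so the next rule applies.
Among Yilmaz and Halvorsen, by ranking points (lower first): Yilmaz (4957 pts) before Halvorsen (7591 pts).
Eriksen and Farouk both have world ranking 29, so the next rule applies.
Among Eriksen and Farouk, by ranking points (lower first): Eriksen (3682 pts) before Farouk (6549 pts).
Full order: Vance, Lund, Marino, Salazar, Reyes, Yilmaz, Halvorsen, Eriksen, Farouk.

Vance, Lund, Marino, Salazar, Reyes, Yilmaz, Halvorsen, Eriksen, Farouk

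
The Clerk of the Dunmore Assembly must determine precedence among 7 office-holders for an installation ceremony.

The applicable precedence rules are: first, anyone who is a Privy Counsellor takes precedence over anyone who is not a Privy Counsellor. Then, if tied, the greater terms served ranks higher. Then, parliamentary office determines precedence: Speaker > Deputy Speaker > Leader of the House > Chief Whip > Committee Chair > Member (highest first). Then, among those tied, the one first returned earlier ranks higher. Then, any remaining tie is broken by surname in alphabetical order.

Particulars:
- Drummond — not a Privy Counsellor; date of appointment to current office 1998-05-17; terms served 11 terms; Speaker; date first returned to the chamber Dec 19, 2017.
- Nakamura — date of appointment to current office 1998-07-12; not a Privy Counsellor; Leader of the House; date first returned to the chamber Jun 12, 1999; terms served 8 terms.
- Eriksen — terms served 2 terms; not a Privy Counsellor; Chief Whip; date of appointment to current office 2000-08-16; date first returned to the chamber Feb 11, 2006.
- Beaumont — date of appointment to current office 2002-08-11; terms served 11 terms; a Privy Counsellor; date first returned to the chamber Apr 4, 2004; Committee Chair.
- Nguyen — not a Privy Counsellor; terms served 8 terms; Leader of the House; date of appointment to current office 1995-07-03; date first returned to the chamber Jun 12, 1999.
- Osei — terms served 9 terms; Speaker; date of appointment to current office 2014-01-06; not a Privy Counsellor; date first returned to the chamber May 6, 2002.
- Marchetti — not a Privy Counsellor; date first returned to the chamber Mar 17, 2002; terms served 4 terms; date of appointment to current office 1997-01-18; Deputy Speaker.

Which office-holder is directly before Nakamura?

Osei

By the first rule: Beaumont (a Privy Counsellor); then Drummond, Osei, Nakamura, Nguyen, Marchetti and Eriksen (each not a Privy Counsellor).
Among Drummond, Osei, Nakamura, Nguyen, Marchetti and Eriksen, by terms served (higher first): Drummond (11 terms) before Osei (9 terms) before Nakamura and Nguyen (8 terms) before Marchetti (4 terms) before Eriksen (2 terms).
Nakamura and Nguyen are each Leader of the House, so the next rule applies.
Nakamura and Nguyen both have date first returned to the chamber Jun 12, 1999, so the next rule applies.
Among Nakamura and Nguyen, alphabetically by surname: Nakamura before Nguyen.
Order: Beaumont, Drummond, Osei, Nakamura, Nguyen, Marchetti, Eriksen.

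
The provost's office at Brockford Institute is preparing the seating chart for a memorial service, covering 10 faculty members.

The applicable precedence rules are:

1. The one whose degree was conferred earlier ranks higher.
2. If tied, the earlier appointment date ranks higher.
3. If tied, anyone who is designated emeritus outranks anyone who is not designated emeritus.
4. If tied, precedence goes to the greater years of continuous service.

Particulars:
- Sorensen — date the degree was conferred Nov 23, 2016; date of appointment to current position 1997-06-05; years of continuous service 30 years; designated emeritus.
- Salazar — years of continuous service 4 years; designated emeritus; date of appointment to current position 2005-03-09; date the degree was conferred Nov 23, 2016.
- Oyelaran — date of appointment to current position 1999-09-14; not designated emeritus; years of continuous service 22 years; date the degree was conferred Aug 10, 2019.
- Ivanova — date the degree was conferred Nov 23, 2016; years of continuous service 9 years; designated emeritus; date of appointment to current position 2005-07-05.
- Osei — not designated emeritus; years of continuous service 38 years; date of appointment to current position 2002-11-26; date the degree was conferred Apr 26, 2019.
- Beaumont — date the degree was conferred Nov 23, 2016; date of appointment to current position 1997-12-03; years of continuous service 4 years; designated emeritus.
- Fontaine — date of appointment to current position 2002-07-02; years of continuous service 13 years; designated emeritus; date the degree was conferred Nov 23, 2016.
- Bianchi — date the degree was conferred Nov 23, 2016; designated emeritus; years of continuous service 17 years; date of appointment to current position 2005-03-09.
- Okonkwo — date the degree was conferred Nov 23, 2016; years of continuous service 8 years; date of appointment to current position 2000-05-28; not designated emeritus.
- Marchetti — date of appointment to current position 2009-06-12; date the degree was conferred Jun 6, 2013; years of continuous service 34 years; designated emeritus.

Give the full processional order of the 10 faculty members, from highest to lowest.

Marchetti, Sorensen, Beaumont, Okonkwo, Fontaine, Bianchi, Salazar, Ivanova, Osei, Oyelaran

By date the degree was conferred (earlier first): Marchetti (Jun 6, 2013); then Sorensen, Beaumont, Okonkwo, Fontaine, Bianchi, Salazar and Ivanova (each Nov 23, 2016); then Osei (Apr 26, 2019); then Oyelaran (Aug 10, 2019).
Among Sorensen, Beaumont, Okonkwo, Fontaine, Bianchi, Salazar and Ivanova, by date of appointment to current position (earlier first): Sorensen (1997-06-05) before Beaumont (1997-12-03) before Okonkwo (2000-05-28) before Fontaine (2002-07-02) before Bianchi and Salazar (2005-03-09) before Ivanova (2005-07-05).
Bianchi and Salazar are each designated emeritus, so the next rule applies.
Among Bianchi and Salazar, by years of continuous service (higher first): Bianchi (17 years) before Salazar (4 years).
Full order: Marchetti, Sorensen, Beaumont, Okonkwo, Fontaine, Bianchi, Salazar, Ivanova, Osei, Oyelaran.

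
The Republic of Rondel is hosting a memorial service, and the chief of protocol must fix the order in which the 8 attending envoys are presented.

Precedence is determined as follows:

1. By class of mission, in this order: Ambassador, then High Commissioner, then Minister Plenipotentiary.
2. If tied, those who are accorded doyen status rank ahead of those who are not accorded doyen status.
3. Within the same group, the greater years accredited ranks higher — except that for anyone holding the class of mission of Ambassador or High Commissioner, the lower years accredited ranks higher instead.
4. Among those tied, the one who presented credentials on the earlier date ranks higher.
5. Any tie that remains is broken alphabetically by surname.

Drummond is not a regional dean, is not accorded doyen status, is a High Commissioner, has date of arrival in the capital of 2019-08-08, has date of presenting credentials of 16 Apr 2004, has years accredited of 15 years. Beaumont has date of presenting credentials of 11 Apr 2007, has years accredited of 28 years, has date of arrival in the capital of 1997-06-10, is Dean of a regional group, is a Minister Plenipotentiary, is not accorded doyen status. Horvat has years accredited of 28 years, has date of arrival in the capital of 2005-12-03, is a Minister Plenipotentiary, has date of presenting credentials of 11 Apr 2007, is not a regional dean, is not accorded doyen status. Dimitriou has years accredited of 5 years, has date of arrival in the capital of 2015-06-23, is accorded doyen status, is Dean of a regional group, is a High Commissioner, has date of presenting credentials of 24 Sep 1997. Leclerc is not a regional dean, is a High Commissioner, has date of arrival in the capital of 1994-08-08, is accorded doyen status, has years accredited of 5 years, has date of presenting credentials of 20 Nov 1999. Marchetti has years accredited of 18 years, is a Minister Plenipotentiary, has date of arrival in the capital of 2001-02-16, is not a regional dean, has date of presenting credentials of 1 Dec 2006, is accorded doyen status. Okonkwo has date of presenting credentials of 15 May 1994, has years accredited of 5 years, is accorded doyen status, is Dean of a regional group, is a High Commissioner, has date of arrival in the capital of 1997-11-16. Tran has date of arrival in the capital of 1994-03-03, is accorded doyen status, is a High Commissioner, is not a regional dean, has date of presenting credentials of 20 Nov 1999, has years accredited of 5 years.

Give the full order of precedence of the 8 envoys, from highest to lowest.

By class of mission: Okonkwo, Dimitriou, Leclerc, Tran and Drummond (High Commissioner); then Marchetti, Beaumont and Horvat (Minister Plenipotentiary).
Among Okonkwo, Dimitriou, Leclerc, Tran and Drummond, accorded doyen status before not accorded doyen status: Okonkwo, Dimitriou, Leclerc and Tran (accorded doyen status) before Drummond (not accorded doyen status).
Okonkwo, Dimitriou, Leclerc and Tran all have years accredited 5 years, so the next rule applies.
Among Okonkwo, Dimitriou, Leclerc and Tran, by date of presenting credentials (earlier first): Okonkwo (15 May 1994) before Dimitriou (24 Sep 1997) before Leclerc and Tran (20 Nov 1999).
Among Leclerc and Tran, alphabetically by surname: Leclerc before Tran.
Among Marchetti, Beaumont and Horvat, accorded doyen status before not accorded doyen status: Marchetti (accorded doyen status) before Beaumont and Horvat (not accorded doyen status).
Beaumont and Horvat both have years accredited 28 years, so the next rule applies.
Beaumont and Horvat both have date of presenting credentials 11 Apr 2007, so the next rule applies.
Among Beaumont and Horvat, alphabetically by surname: Beaumont before Horvat.
Full order: Okonkwo, Dimitriou, Leclerc, Tran, Drummond, Marchetti, Beaumont, Horvat.

Okonkwo, Dimitriou, Leclerc, Tran, Drummond, Marchetti, Beaumont, Horvat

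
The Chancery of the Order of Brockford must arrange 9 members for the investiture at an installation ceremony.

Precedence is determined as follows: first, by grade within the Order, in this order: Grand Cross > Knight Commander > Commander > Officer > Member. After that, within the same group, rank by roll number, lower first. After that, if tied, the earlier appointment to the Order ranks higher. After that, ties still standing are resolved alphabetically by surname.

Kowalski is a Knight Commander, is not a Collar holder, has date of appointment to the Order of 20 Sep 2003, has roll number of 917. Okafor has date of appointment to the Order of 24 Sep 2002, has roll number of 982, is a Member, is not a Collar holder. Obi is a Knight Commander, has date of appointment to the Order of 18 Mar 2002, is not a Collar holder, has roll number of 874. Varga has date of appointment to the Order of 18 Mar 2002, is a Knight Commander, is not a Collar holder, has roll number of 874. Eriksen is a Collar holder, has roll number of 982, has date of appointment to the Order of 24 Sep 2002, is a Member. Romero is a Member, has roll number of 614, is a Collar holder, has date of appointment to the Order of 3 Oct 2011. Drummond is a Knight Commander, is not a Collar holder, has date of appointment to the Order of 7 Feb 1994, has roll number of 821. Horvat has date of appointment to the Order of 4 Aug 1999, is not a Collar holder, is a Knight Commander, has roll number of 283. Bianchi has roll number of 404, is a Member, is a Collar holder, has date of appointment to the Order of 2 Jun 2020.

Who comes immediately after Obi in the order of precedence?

By grade within the Order: Horvat, Drummond, Obi, Varga and Kowalski (Knight Commander); then Bianchi, Romero, Eriksen and Okafor (Member).
Among Horvat, Drummond, Obi, Varga and Kowalski, by roll number (lower first): Horvat (283) before Drummond (821) before Obi and Varga (874) before Kowalski (917).
Obi and Varga both have date of appointment to the Order 18 Mar 2002, so the next rule applies.
Among Obi and Varga, alphabetically by surname: Obi before Varga.
Among Bianchi, Romero, Eriksen and Okafor, by roll number (lower first): Bianchi (404) before Romero (614) before Eriksen and Okafor (982).
Eriksen and Okafor both have date of appointment to the Order 24 Sep 2002, so the next rule applies.
Among Eriksen and Okafor, alphabetically by surname: Eriksen before Okafor.
Order: Horvat, Drummond, Obi, Varga, Kowalski, Bianchi, Romero, Eriksen, Okafor.

Varga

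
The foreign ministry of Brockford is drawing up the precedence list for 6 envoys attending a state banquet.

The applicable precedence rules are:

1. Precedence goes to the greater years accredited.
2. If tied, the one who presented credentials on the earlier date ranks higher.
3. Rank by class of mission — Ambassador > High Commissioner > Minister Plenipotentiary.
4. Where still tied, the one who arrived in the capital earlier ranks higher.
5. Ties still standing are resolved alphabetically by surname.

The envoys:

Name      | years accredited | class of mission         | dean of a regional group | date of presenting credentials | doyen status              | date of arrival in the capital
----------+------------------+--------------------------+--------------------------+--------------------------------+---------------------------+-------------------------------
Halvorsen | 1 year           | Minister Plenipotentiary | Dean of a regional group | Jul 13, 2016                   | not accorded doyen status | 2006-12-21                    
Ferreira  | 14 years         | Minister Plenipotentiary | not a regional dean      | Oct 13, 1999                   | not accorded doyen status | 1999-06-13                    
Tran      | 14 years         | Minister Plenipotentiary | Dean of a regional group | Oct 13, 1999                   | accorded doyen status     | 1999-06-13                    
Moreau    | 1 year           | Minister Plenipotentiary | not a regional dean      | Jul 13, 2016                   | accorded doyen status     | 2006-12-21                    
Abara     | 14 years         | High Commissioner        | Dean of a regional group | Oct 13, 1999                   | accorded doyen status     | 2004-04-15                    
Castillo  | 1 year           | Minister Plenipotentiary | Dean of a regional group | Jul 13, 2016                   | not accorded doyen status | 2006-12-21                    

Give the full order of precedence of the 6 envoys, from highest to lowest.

Abara, Ferreira, Tran, Castillo, Halvorsen, Moreau

By years accredited (higher first): Abara, Ferreira and Tran (each 14 years); then Castillo, Halvorsen and Moreau (each 1 year).
Abara, Ferreira and Tran all have date of presenting credentials Oct 13, 1999, so the next rule applies.
Among Abara, Ferreira and Tran, by class of mission: Abara (High Commissioner) before Ferreira and Tran (Minister Plenipotentiary).
Ferreira and Tran both have date of arrival in the capital 1999-06-13, so the next rule applies.
Among Ferreira and Tran, alphabetically by surname: Ferreira before Tran.
Castillo, Halvorsen and Moreau all have date of presenting credentials Jul 13, 2016, so the next rule applies.
Castillo, Halvorsen and Moreau are each Minister Plenipotentiary, so the next rule applies.
Castillo, Halvorsen and Moreau all have date of arrival in the capital 2006-12-21, so the next rule applies.
Among Castillo, Halvorsen and Moreau, alphabetically by surname: Castillo before Halvorsen before Moreau.
Full order: Abara, Ferreira, Tran, Castillo, Halvorsen, Moreau.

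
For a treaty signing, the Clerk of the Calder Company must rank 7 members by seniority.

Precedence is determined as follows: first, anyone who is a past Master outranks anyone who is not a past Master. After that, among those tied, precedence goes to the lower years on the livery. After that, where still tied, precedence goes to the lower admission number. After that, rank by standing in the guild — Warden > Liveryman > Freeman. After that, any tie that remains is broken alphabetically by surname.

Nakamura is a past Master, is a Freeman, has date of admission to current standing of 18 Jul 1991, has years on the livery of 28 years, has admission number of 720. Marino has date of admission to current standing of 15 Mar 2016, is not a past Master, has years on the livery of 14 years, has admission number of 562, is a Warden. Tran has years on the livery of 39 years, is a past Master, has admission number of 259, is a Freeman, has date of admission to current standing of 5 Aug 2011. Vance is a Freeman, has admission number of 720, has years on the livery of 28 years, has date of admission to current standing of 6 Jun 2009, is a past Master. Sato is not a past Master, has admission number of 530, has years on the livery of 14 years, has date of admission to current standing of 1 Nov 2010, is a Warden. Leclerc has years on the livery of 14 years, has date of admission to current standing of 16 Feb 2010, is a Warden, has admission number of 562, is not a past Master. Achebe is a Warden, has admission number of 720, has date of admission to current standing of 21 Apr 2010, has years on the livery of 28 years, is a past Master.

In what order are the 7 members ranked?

By the first rule: Achebe, Nakamura, Vance and Tran (each a past Master); then Sato, Leclerc and Marino (each not a past Master).
Among Achebe, Nakamura, Vance and Tran, by years on the livery (lower first): Achebe, Nakamura and Vance (28 years) before Tran (39 years).
Achebe, Nakamura and Vance all have admission number 720, so the next rule applies.
Among Achebe, Nakamura and Vance, by standing in the guild: Achebe (Warden) before Nakamura and Vance (Freeman).
Among Nakamura and Vance, alphabetically by surname: Nakamura before Vance.
Sato, Leclerc and Marino all have years on the livery 14 years, so the next rule applies.
Among Sato, Leclerc and Marino, by admission number (lower first): Sato (530) before Leclerc and Marino (562).
Leclerc and Marino are each Warden, so the next rule applies.
Among Leclerc and Marino, alphabetically by surname: Leclerc before Marino.
Full order: Achebe, Nakamura, Vance, Tran, Sato, Leclerc, Marino.

Achebe, Nakamura, Vance, Tran, Sato, Leclerc, Marino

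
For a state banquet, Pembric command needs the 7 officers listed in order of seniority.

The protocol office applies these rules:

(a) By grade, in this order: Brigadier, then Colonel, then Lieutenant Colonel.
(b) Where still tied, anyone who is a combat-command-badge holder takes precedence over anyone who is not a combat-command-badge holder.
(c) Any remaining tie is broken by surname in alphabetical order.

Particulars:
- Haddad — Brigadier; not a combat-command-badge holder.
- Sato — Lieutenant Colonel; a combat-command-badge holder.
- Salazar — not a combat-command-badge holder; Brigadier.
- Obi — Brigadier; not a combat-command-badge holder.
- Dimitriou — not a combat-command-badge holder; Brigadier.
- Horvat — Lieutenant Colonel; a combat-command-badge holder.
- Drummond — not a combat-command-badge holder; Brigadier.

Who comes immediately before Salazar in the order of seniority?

By grade: Dimitriou, Drummond, Haddad, Obi and Salazar (Brigadier); then Horvat and Sato (Lieutenant Colonel).
Dimitriou, Drummond, Haddad, Obi and Salazar are each not a combat-command-badge holder, so the next rule applies.
Among Dimitriou, Drummond, Haddad, Obi and Salazar, alphabetically by surname: Dimitriou before Drummond before Haddad before Obi before Salazar.
Horvat and Sato are each a combat-command-badge holder, so the next rule applies.
Among Horvat and Sato, alphabetically by surname: Horvat before Sato.
Order: Dimitriou, Drummond, Haddad, Obi, Salazar, Horvat, Sato.

Obi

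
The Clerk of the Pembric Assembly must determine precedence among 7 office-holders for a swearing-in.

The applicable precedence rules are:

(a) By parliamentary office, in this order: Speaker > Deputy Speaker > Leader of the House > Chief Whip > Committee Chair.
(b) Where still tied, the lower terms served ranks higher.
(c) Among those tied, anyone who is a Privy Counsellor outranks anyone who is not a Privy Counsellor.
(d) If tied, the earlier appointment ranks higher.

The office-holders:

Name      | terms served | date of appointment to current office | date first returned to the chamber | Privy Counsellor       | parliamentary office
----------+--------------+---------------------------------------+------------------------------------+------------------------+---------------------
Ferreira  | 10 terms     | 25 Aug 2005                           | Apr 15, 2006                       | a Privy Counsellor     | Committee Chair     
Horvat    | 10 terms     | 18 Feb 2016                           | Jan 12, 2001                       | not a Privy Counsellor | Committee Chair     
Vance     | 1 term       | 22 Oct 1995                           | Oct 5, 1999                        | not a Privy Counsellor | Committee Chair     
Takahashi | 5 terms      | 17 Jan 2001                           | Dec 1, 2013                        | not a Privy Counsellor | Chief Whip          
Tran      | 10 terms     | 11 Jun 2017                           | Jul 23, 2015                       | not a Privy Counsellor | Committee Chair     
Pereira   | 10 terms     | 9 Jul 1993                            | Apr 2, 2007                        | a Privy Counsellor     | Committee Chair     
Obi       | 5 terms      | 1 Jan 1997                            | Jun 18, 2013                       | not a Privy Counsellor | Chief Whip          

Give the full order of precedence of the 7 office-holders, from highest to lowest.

By parliamentary office: Obi and Takahashi (Chief Whip); then Vance, Pereira, Ferreira, Horvat and Tran (Committee Chair).
Obi and Takahashi both have terms served 5 terms, so the next rule applies.
Obi and Takahashi are each not a Privy Counsellor, so the next rule applies.
Among Obi and Takahashi, by date of appointment to current office (earlier first): Obi (1 Jan 1997) before Takahashi (17 Jan 2001).
Among Vance, Pereira, Ferreira, Horvat and Tran, by terms served (lower first): Vance (1 term) before Pereira, Ferreira, Horvat and Tran (10 terms).
Among Pereira, Ferreira, Horvat and Tran, a Privy Counsellor before not a Privy Counsellor: Pereira and Ferreira (a Privy Counsellor) before Horvat and Tran (not a Privy Counsellor).
Among Pereira and Ferreira, by date of appointment to current office (earlier first): Pereira (9 Jul 1993) before Ferreira (25 Aug 2005).
Among Horvat and Tran, by date of appointment to current office (earlier first): Horvat (18 Feb 2016) before Tran (11 Jun 2017).
Full order: Obi, Takahashi, Vance, Pereira, Ferreira, Horvat, Tran.

Obi, Takahashi, Vance, Pereira, Ferreira, Horvat, Tran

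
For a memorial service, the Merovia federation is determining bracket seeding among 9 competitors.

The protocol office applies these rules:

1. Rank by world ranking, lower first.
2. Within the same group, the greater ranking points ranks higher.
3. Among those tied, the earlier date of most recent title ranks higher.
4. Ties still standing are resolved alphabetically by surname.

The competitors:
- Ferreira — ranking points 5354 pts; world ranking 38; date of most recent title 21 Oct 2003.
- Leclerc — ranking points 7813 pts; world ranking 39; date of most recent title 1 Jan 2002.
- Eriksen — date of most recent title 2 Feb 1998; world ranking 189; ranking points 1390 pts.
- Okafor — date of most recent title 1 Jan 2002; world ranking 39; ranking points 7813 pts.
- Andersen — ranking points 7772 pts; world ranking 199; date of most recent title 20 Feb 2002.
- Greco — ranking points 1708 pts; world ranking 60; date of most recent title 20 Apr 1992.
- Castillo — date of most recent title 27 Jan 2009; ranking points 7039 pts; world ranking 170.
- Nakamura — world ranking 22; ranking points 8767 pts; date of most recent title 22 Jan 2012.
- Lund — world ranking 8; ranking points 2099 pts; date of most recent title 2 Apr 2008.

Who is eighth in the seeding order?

By world ranking (lower first): Lund (8); then Nakamura (22); then Ferreira (38); then Leclerc and Okafor (both 39); then Greco (60); then Castillo (170); then Eriksen (189); then Andersen (199).
Leclerc and Okafor both have ranking points 7813 pts, so the next rule applies.
Leclerc and Okafor both have date of most recent title 1 Jan 2002, so the next rule applies.
Among Leclerc and Okafor, alphabetically by surname: Leclerc before Okafor.
Order: Lund, Nakamura, Ferreira, Leclerc, Okafor, Greco, Castillo, Eriksen, Andersen.

Eriksen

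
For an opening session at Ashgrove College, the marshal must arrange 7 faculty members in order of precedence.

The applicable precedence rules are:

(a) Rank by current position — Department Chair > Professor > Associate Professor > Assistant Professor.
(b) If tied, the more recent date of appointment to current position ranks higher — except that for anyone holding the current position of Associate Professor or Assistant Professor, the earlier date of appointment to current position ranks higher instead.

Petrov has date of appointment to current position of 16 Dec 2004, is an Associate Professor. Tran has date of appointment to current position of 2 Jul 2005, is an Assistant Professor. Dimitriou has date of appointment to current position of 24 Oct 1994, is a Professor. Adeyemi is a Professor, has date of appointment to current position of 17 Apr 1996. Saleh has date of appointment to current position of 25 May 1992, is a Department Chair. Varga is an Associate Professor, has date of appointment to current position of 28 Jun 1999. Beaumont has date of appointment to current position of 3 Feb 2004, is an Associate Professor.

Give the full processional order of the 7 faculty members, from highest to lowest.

By current position: Saleh (Department Chair); then Adeyemi and Dimitriou (Professor); then Varga, Beaumont and Petrov (Associate Professor); then Tran (Assistant Professor).
Among Adeyemi and Dimitriou, by date of appointment to current position (later first): Adeyemi (17 Apr 1996) before Dimitriou (24 Oct 1994).
Among Varga, Beaumont and Petrov, by date of appointment to current position (earlier first) (reversed rule for this group): Varga (28 Jun 1999) before Beaumont (3 Feb 2004) before Petrov (16 Dec 2004).
Full order: Saleh, Adeyemi, Dimitriou, Varga, Beaumont, Petrov, Tran.

Saleh, Adeyemi, Dimitriou, Varga, Beaumont, Petrov, Tran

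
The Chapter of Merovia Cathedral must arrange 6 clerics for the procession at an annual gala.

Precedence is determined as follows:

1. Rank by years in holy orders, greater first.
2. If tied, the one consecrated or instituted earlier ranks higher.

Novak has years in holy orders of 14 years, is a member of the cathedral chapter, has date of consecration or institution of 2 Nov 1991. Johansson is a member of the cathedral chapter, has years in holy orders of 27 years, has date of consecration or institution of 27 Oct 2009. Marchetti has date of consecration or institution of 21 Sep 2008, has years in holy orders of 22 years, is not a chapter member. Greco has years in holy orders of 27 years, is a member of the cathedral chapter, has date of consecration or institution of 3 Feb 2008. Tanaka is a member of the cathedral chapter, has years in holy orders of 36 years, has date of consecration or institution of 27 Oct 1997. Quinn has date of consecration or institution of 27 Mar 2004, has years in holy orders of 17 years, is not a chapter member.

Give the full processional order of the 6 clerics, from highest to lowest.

Tanaka, Greco, Johansson, Marchetti, Quinn, Novak

By years in holy orders (higher first): Tanaka (36 years); then Greco and Johansson (both 27 years); then Marchetti (22 years); then Quinn (17 years); then Novak (14 years).
Among Greco and Johansson, by date of consecration or institution (earlier first): Greco (3 Feb 2008) before Johansson (27 Oct 2009).
Full order: Tanaka, Greco, Johansson, Marchetti, Quinn, Novak.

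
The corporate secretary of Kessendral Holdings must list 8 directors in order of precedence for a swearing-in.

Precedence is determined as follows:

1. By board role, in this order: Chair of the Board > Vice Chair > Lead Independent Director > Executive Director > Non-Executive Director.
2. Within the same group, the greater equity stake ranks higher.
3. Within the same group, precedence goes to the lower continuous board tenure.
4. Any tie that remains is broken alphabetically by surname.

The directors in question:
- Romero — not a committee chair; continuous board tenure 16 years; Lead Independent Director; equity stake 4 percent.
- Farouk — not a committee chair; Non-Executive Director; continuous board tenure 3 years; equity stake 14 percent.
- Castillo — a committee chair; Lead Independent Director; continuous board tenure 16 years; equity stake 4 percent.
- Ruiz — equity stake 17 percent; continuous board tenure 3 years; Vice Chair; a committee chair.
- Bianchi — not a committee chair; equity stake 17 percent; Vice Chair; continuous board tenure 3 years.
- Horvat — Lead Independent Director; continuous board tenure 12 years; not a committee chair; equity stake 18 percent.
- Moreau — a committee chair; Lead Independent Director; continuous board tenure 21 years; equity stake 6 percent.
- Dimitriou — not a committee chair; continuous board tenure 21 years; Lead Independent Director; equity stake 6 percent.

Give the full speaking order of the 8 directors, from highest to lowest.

By board role: Bianchi and Ruiz (Vice Chair); then Horvat, Dimitriou, Moreau, Castillo and Romero (Lead Independent Director); then Farouk (Non-Executive Director).
Bianchi and Ruiz both have equity stake 17 percent, so the next rule applies.
Bianchi and Ruiz both have continuous board tenure 3 years, so the next rule applies.
Among Bianchi and Ruiz, alphabetically by surname: Bianchi before Ruiz.
Among Horvat, Dimitriou, Moreau, Castillo and Romero, by equity stake (higher first): Horvat (18 percent) before Dimitriou and Moreau (6 percent) before Castillo and Romero (4 percent).
Dimitriou and Moreau both have continuous board tenure 21 years, so the next rule applies.
Among Dimitriou and Moreau, alphabetically by surname: Dimitriou before Moreau.
Castillo and Romero both have continuous board tenure 16 years, so the next rule applies.
Among Castillo and Romero, alphabetically by surname: Castillo before Romero.
Full order: Bianchi, Ruiz, Horvat, Dimitriou, Moreau, Castillo, Romero, Farouk.

Bianchi, Ruiz, Horvat, Dimitriou, Moreau, Castillo, Romero, Farouk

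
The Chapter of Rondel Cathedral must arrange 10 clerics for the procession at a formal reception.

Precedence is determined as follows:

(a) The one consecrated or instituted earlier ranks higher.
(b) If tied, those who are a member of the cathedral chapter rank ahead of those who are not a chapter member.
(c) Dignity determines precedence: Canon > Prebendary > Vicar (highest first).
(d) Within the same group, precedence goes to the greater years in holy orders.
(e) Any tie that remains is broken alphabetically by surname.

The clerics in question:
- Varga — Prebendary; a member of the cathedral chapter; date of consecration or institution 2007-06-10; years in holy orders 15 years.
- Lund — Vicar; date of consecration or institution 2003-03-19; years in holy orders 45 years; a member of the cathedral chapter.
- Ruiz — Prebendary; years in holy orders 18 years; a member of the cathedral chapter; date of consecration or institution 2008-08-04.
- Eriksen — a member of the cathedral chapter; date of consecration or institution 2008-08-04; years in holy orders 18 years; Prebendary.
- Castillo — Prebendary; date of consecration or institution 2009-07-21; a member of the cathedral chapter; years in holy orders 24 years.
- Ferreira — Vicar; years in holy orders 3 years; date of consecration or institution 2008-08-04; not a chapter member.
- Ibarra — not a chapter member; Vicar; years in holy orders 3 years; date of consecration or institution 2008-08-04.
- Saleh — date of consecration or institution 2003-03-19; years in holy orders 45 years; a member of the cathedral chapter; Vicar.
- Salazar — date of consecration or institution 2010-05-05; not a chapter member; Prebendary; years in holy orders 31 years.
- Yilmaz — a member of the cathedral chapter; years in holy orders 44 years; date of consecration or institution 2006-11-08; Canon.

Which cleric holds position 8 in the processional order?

Ibarra

By date of consecration or institution (earlier first): Lund and Saleh (both 2003-03-19); then Yilmaz (2006-11-08); then Varga (2007-06-10); then Eriksen, Ruiz, Ferreira and Ibarra (each 2008-08-04); then Castillo (2009-07-21); then Salazar (2010-05-05).
Lund and Saleh are each a member of the cathedral chapter, so the next rule applies.
Lund and Saleh are each Vicar, so the next rule applies.
Lund and Saleh both have years in holy orders 45 years, so the next rule applies.
Among Lund and Saleh, alphabetically by surname: Lund before Saleh.
Among Eriksen, Ruiz, Ferreira and Ibarra, a member of the cathedral chapter before not a chapter member: Eriksen and Ruiz (a member of the cathedral chapter) before Ferreira and Ibarra (not a chapter member).
Eriksen and Ruiz are each Prebendary, so the next rule applies.
Eriksen and Ruiz both have years in holy orders 18 years, so the next rule applies.
Among Eriksen and Ruiz, alphabetically by surname: Eriksen before Ruiz.
Ferreira and Ibarra are each Vicar, so the next rule applies.
Ferreira and Ibarra both have years in holy orders 3 years, so the next rule applies.
Among Ferreira and Ibarra, alphabetically by surname: Ferreira before Ibarra.
Order: Lund, Saleh, Yilmaz, Varga, Eriksen, Ruiz, Ferreira, Ibarra, Castillo, Salazar.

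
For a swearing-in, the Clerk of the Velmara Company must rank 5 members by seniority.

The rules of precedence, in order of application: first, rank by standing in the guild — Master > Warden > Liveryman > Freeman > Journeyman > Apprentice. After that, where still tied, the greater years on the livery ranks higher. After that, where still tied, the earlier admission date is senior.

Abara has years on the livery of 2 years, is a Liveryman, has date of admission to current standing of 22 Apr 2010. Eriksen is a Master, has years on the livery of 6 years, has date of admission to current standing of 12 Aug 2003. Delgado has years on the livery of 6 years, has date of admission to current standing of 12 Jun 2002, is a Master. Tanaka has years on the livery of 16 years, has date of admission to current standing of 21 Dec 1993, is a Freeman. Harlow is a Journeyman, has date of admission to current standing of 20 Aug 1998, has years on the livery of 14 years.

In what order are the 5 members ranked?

By standing in the guild: Delgado and Eriksen (Master); then Abara (Liveryman); then Tanaka (Freeman); then Harlow (Journeyman).
Delgado and Eriksen both have years on the livery 6 years, so the next rule applies.
Among Delgado and Eriksen, by date of admission to current standing (earlier first): Delgado (12 Jun 2002) before Eriksen (12 Aug 2003).
Full order: Delgado, Eriksen, Abara, Tanaka, Harlow.

Delgado, Eriksen, Abara, Tanaka, Harlow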